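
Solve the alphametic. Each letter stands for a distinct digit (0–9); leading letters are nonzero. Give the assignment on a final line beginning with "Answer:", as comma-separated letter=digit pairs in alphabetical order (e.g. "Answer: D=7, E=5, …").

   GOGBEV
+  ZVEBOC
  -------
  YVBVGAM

Step 1. [col 1: V + C ≡ M (mod 10)] M=2 is one option consistent with column 1 (V + C ≡ M (mod 10), carry-in 0) — take it ⇒ M=2.
Step 2. [col 1: V + C ≡ M (mod 10)] no forcing yet in column 1 (carry-in 0); V=3 is free and consistent — try it. So V=3.
Step 3. [Y] adding two 6-digit numbers gives at most 6+1 digits, and here it does — Y is that final carry and must be 1. So Y=1.
Step 4. [col 1: V + C ≡ M (mod 10)] column 1: given V=3, M=2, carry-in 0, and digits 1,2,3 already taken and all letters distinct, V+C≡M (mod 10) forces C=9 ⇒ C=9.
Step 5. [col 2: E + O ≡ A (mod 10)] no forcing yet in column 2 (carry-in 1); O=4 is free and consistent — try it, so O=4.
Step 6. [col 2: E + O ≡ A (mod 10)] column 2 (E + O ≡ A (mod 10), carry-in 1) doesn't pin A yet; pick A=0 and continue, so A=0.
Step 7. [col 2: E + O ≡ A (mod 10)] from column 2 (O=4, A=0, carry-in 1, digits 0,1,2,3,4,9 already taken and all letters distinct): E must equal 5, so E=5.
Step 8. [col 3: B + B ≡ G (mod 10)] column 3 reads B+B+carry(1)=G with nothing yet; with digits 0,1,2,3,4,5,9 already taken and all letters distinct, the only value for B is 8 ⇒ B=8.
Step 9. [col 3: B + B ≡ G (mod 10)] column 3 reads B+B+carry(1)=G with B=8; with digits 0,1,2,3,4,5,8,9 already taken and all letters distinct, the only value for G is 7. So G=7.
Step 10. [col 6: G + Z ≡ V (mod 10)] from column 6 (G=7, V=3, carry-in 0, digits 0,1,2,3,4,5,7,8,9 already taken and all letters distinct): Z must equal 6. So Z=6.

Answer: A=0, B=8, C=9, E=5, G=7, M=2, O=4, V=3, Y=1, Z=6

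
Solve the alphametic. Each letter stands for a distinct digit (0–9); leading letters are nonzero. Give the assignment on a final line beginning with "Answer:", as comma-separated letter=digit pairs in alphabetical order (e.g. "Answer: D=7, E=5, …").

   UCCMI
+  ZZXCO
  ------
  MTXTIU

Step 1. [col 1: I + O ≡ U (mod 10)] no forcing yet in column 1 (carry-in 0); I=9 is free and consistent — try it, so I=9.
Step 2. [col 1: I + O ≡ U (mod 10)] no forcing yet in column 1 (carry-in 0); U=4 is free and consistent — try it, so U=4.
Step 3. [col 1: I + O ≡ U (mod 10)] in column 1 we have I+O≡U with carry-in 0; given I=9, U=4 and digits 4,9 already taken and all letters distinct, that pins O to 5, so O=5.
Step 4. [col 2: M + C ≡ I (mod 10)] M=1 is one option consistent with column 2 (M + C ≡ I (mod 10), carry-in 1) — take it ⇒ M=1.
Step 5. [col 2: M + C ≡ I (mod 10)] from column 2 (M=1, I=9, carry-in 1, digits 1,4,5,9 already taken and all letters distinct): C must equal 7 ⇒ C=7.
Step 6. [col 3: C + X ≡ T (mod 10)] several values work for T in column 3 (C + X ≡ T (mod 10), carry-in 0); try T=3, so T=3.
Step 7. [col 3: C + X ≡ T (mod 10)] in column 3 we have C+X≡T with carry-in 0; given C=7, T=3 and digits 1,3,4,5,7,9 already taken and all letters distinct, that pins X to 6, so X=6.
Step 8. [col 4: C + Z ≡ X (mod 10)] column 4 reads C+Z+carry(1)=X with C=7, X=6; with digits 1,3,4,5,6,7,9 already taken and all letters distinct, the only value for Z is 8, so Z=8.

Answer: C=7, I=9, M=1, O=5, T=3, U=4, X=6, Z=8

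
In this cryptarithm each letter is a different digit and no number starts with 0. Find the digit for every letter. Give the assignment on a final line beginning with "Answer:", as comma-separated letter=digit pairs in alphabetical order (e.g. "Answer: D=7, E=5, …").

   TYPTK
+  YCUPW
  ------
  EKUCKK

Step 1. [col 1: K + W ≡ K (mod 10)] from column 1 (nothing yet, carry-in 0, all letters distinct, none taken yet): W must equal 0, so W=0.
Step 2. [col 1: K + W ≡ K (mod 10)] K=2 is one option consistent with column 1 (K + W ≡ K (mod 10), carry-in 0) — take it ⇒ K=2.
Step 3. [E] E is the leading digit of a 6-digit sum of two 5-digit numbers; the final carry is exactly 1 ⇒ E=1.
Step 4. [col 2: T + P ≡ K (mod 10)] T=7 is one option consistent with column 2 (T + P ≡ K (mod 10), carry-in 0) — take it. So T=7.
Step 5. [col 2: T + P ≡ K (mod 10)] column 2: given T=7, K=2, carry-in 0, and digits 0,1,2,7 already taken and all letters distinct, T+P≡K (mod 10) forces P=5 ⇒ P=5.
Step 6. [col 3: P + U ≡ C (mod 10)] several values work for C in column 3 (P + U ≡ C (mod 10), carry-in 1); try C=9, so C=9.
Step 7. [col 3: P + U ≡ C (mod 10)] column 3 reads P+U+carry(1)=C with P=5, C=9; with digits 0,1,2,5,7,9 already taken and all letters distinct, the only value for U is 3, so U=3.
Step 8. [col 4: Y + C ≡ U (mod 10)] column 4: given C=9, U=3, carry-in 0, and digits 0,1,2,3,5,7,9 already taken and all letters distinct, Y+C≡U (mod 10) forces Y=4 ⇒ Y=4.

Answer: C=9, E=1, K=2, P=5, T=7, U=3, W=0, Y=4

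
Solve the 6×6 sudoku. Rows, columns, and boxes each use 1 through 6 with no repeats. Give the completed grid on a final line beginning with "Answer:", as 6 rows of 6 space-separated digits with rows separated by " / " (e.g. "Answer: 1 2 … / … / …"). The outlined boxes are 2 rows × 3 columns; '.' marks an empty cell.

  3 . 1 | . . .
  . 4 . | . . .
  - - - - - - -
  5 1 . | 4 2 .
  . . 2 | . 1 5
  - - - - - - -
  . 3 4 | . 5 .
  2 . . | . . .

Step 1. [r2c1∈{6}] nothing but 6 survives at r2c1. So r2c1=6.
Step 2. [r4c4∈{3,6}] r4c4 is the only open cell in row 4 admitting 3. So r4c4=3.
Step 3. [r3c6∈{6}] only 6 remains possible at r3c6 ⇒ r3c6=6.
Step 4. [r5c4∈{1,2,6}] in row 5, 6 fits only at r5c4. So r5c4=6.
Step 5. [r2c3∈{5}] only 5 remains possible at r2c3. So r2c3=5.
Step 6. [r5c6∈{1,2}] row 5 places 2 nowhere but r5c6, so r5c6=2.
Step 7. [r6c4∈{1}] r6c4 is down to just 1, so r6c4=1.
Step 8. [r2c5∈{3}] r2c5's peers cover all but 3 ⇒ r2c5=3.
Step 9. [r1c6∈{4}] r1c6 is down to just 4 ⇒ r1c6=4.
Step 10. [r1c2∈{2}] only 2 remains possible at r1c2 ⇒ r1c2=2.
Step 11. [r6c3∈{6}] r6c3 is down to just 6 ⇒ r6c3=6.
Step 12. [r4c1∈{4}] r4c1 is down to just 4. So r4c1=4.
Step 13. [r2c6∈{1}] only 1 remains possible at r2c6. So r2c6=1.
Step 14. [r1c5∈{6}] only 6 remains possible at r1c5, so r1c5=6.
Step 15. [r5c1∈{1}] r5c1 is down to just 1 ⇒ r5c1=1.
Step 16. [r1c4∈{5}] r1c4's peers cover all but 5. So r1c4=5.
Step 17. [r6c6∈{3}] r6c6 is down to just 3 ⇒ r6c6=3.
Step 18. [r6c2∈{5}] r6c2's peers cover all but 5 ⇒ r6c2=5.
Step 19. [r2c4∈{2}] nothing but 2 survives at r2c4. So r2c4=2.
Step 20. [r3c3∈{3}] nothing but 3 survives at r3c3 ⇒ r3c3=3.
Step 21. [r4c2∈{6}] r4c2's peers cover all but 6, so r4c2=6.
Step 22. [r6c5∈{4}] r6c5 has the single candidate 4, so r6c5=4.

Answer: 3 2 1 5 6 4 / 6 4 5 2 3 1 / 5 1 3 4 2 6 / 4 6 2 3 1 5 / 1 3 4 6 5 2 / 2 5 6 1 4 3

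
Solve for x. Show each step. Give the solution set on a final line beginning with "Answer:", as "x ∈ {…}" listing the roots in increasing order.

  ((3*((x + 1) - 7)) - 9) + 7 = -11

Step 1. [((3*((x + 1) - 7)) - 9) + 7 = -11] the outer +7 inverts by subtracting 7, so sub: (3*((x + 1) - 7)) - 9 = -18.
Step 2. [(3*((x + 1) - 7)) - 9 = -18] the outer -9 inverts by adding 9, so sub: 3*((x + 1) - 7) = -9.
Step 3. [3*((x + 1) - 7) = -9] leading coefficient 3: divide by 3 ⇒ div: (x + 1) - 7 = -3.
Step 4. [(x + 1) - 7 = -3] 7 comes off first (add 7) ⇒ sub: x + 1 = 4.
Step 5. [x + 1 = 4] subtract 1: x sits inside (… + 1), so sub: x = 3.

Answer: x ∈ {3}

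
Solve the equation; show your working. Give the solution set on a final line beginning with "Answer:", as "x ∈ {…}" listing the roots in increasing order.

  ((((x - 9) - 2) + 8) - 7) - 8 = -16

Step 1. [((((x - 9) - 2) + 8) - 7) - 8 = -16] peel the -8: add 8 from each side, so sub: (((x - 9) - 2) + 8) - 7 = -8.
Step 2. [(((x - 9) - 2) + 8) - 7 = -8] 7 comes off first (add 7). So sub: ((x - 9) - 2) + 8 = -1.
Step 3. [((x - 9) - 2) + 8 = -1] 8 comes off first (subtract 8) ⇒ sub: (x - 9) - 2 = -9.
Step 4. [(x - 9) - 2 = -9] 2 comes off first (add 2), so sub: x - 9 = -7.
Step 5. [x - 9 = -7] the outer -9 inverts by adding 9 ⇒ sub: x = 2.

Answer: x ∈ {2}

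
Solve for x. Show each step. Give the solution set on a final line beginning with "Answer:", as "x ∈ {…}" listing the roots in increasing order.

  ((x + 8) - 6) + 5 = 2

Step 1. [((x + 8) - 6) + 5 = 2] +5 is outermost — subtract 5 both sides ⇒ sub: (x + 8) - 6 = -3.
Step 2. [(x + 8) - 6 = -3] -6 is outermost — add 6 both sides, so sub: x + 8 = 3.
Step 3. [x + 8 = 3] peel the +8: subtract 8 from each side ⇒ sub: x = -5.

Answer: x ∈ {-5}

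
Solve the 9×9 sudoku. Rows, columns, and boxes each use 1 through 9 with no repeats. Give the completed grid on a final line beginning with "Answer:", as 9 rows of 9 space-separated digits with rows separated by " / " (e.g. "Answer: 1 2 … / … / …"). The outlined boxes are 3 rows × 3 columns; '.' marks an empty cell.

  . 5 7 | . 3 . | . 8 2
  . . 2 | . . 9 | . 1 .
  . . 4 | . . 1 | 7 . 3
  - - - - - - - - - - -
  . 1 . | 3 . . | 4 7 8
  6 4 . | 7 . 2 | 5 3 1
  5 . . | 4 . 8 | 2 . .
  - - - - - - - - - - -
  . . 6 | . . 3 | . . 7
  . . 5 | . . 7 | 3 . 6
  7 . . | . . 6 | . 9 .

Step 1. [r9c3∈{1,3,8}] r9c3 is the only open cell in col 3 admitting 1, so r9c3=1.
Step 2. [r2c7∈{6}] r2c7 is down to just 6. So r2c7=6.
Step 3. [r5c5∈{9}] r5c5 has the single candidate 9, so r5c5=9.
Step 4. [r3c2∈{6,8,9}] r3c2 is the only open cell in col 2 admitting 6 ⇒ r3c2=6.
Step 5. [r3c1∈{8,9}] 9 has one home in row 3: r3c1. So r3c1=9.
Step 6. [r9c7∈{8}] r9c7 has the single candidate 8 ⇒ r9c7=8.
Step 7. [r3c8∈{5}] r3c8 is down to just 5, so r3c8=5.
Step 8. [r9c2∈{2,3}] in row 9, 3 fits only at r9c2, so r9c2=3.
Step 9. [r2c2∈{8}] r2c2 is down to just 8, so r2c2=8.
Step 10. [r9c9∈{4,5}] across col 9, 5 lands solely at r9c9. So r9c9=5.
Step 11. [r9c4∈{2}] r9c4 is down to just 2. So r9c4=2.
Step 12. [r6c5∈{1,6}] r6c5 is the only open cell in row 6 admitting 1, so r6c5=1.
Step 13. [r9c5∈{4}] only 4 remains possible at r9c5. So r9c5=4.
Step 14. [r8c5∈{8}] r8c5 has the single candidate 8, so r8c5=8.
Step 15. [r7c5∈{5}] only 5 remains possible at r7c5. So r7c5=5.
Step 16. [r7c1∈{2,4,8}] in row 7, 8 fits only at r7c1 ⇒ r7c1=8.
Step 17. [r7c8∈{2,4}] across row 7, 4 lands solely at r7c8. So r7c8=4.
Step 18. [r7c2∈{2,9}] 2 has one home in row 7: r7c2, so r7c2=2.
Step 19. [r8c4∈{1,9}] row 8 places 1 nowhere but r8c4, so r8c4=1.
Step 20. [r6c9∈{9}] r6c9's peers cover all but 9, so r6c9=9.
Step 21. [r7c7∈{1}] r7c7's peers cover all but 1 ⇒ r7c7=1.
Step 22. [r6c8∈{6}] nothing but 6 survives at r6c8 ⇒ r6c8=6.
Step 23. [r4c1∈{2}] r4c1 has the single candidate 2, so r4c1=2.
Step 24. [r2c1∈{3}] r2c1 has the single candidate 3, so r2c1=3.
Step 25. [r3c5∈{2}] nothing but 2 survives at r3c5. So r3c5=2.
Step 26. [r1c4∈{6}] r1c4 has the single candidate 6, so r1c4=6.
Step 27. [r8c2∈{9}] r8c2's peers cover all but 9. So r8c2=9.
Step 28. [r4c5∈{6}] r4c5's peers cover all but 6, so r4c5=6.
Step 29. [r8c8∈{2}] r8c8's peers cover all but 2 ⇒ r8c8=2.
Step 30. [r6c2∈{7}] only 7 remains possible at r6c2, so r6c2=7.
Step 31. [r2c9∈{4}] nothing but 4 survives at r2c9 ⇒ r2c9=4.
Step 32. [r2c4∈{5}] r2c4 has the single candidate 5. So r2c4=5.
Step 33. [r2c5∈{7}] only 7 remains possible at r2c5 ⇒ r2c5=7.
Step 34. [r1c1∈{1}] r1c1's peers cover all but 1. So r1c1=1.
Step 35. [r3c4∈{8}] r3c4's peers cover all but 8 ⇒ r3c4=8.
Step 36. [r1c7∈{9}] r1c7's peers cover all but 9 ⇒ r1c7=9.
Step 37. [r6c3∈{3}] only 3 remains possible at r6c3 ⇒ r6c3=3.
Step 38. [r5c3∈{8}] r5c3 has the single candidate 8, so r5c3=8.
Step 39. [r8c1∈{4}] r8c1 is down to just 4, so r8c1=4.
Step 40. [r1c6∈{4}] nothing but 4 survives at r1c6 ⇒ r1c6=4.
Step 41. [r7c4∈{9}] nothing but 9 survives at r7c4, so r7c4=9.
Step 42. [r4c6∈{5}] r4c6 is down to just 5. So r4c6=5.
Step 43. [r4c3∈{9}] r4c3 has the single candidate 9 ⇒ r4c3=9.

Answer: 1 5 7 6 3 4 9 8 2 / 3 8 2 5 7 9 6 1 4 / 9 6 4 8 2 1 7 5 3 / 2 1 9 3 6 5 4 7 8 / 6 4 8 7 9 2 5 3 1 / 5 7 3 4 1 8 2 6 9 / 8 2 6 9 5 3 1 4 7 / 4 9 5 1 8 7 3 2 6 / 7 3 1 2 4 6 8 9 5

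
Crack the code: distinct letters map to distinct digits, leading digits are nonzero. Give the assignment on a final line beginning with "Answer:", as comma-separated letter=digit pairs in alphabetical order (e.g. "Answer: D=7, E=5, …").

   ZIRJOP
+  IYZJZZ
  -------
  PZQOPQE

Step 1. [col 1: P + Z ≡ E (mod 10)] E=7 is one option consistent with column 1 (P + Z ≡ E (mod 10), carry-in 0) — take it ⇒ E=7.
Step 2. [col 1: P + Z ≡ E (mod 10)] P=1 is one option consistent with column 1 (P + Z ≡ E (mod 10), carry-in 0) — take it, so P=1.
Step 3. [col 1: P + Z ≡ E (mod 10)] in column 1 we have P+Z≡E with carry-in 0; given P=1, E=7 and digits 1,7 already taken and all letters distinct, that pins Z to 6 ⇒ Z=6.
Step 4. [col 2: O + Z ≡ Q (mod 10)] Q=4 is one option consistent with column 2 (O + Z ≡ Q (mod 10), carry-in 0) — take it ⇒ Q=4.
Step 5. [col 2: O + Z ≡ Q (mod 10)] column 2 reads O+Z+carry(0)=Q with Z=6, Q=4; with digits 1,4,6,7 already taken and all letters distinct, the only value for O is 8. So O=8.
Step 6. [col 3: J + J ≡ P (mod 10)] J=0 is one option consistent with column 3 (J + J ≡ P (mod 10), carry-in 1) — take it ⇒ J=0.
Step 7. [col 4: R + Z ≡ O (mod 10)] column 4: given Z=6, O=8, carry-in 0, and digits 0,1,4,6,7,8 already taken and all letters distinct, R+Z≡O (mod 10) forces R=2 ⇒ R=2.
Step 8. [col 5: I + Y ≡ Q (mod 10)] column 5 (I + Y ≡ Q (mod 10), carry-in 0) doesn't pin Y yet; pick Y=5 and continue, so Y=5.
Step 9. [col 5: I + Y ≡ Q (mod 10)] column 5 reads I+Y+carry(0)=Q with Y=5, Q=4; with digits 0,1,2,4,5,6,7,8 already taken and all letters distinct, the only value for I is 9 ⇒ I=9.

Answer: E=7, I=9, J=0, O=8, P=1, Q=4, R=2, Y=5, Z=6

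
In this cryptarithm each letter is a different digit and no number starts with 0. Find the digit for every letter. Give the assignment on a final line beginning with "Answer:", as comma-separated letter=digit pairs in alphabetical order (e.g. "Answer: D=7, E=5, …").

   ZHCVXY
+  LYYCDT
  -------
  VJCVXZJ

Step 1. [col 1: Y + T ≡ J (mod 10)] no forcing yet in column 1 (carry-in 0); J=2 is free and consistent — try it, so J=2.
Step 2. [col 1: Y + T ≡ J (mod 10)] T=7 is one option consistent with column 1 (Y + T ≡ J (mod 10), carry-in 0) — take it. So T=7.
Step 3. [col 1: Y + T ≡ J (mod 10)] column 1: given T=7, J=2, carry-in 0, and digits 2,7 already taken and all letters distinct, Y+T≡J (mod 10) forces Y=5, so Y=5.
Step 4. [col 2: X + D ≡ Z (mod 10)] no forcing yet in column 2 (carry-in 1); X=8 is free and consistent — try it, so X=8.
Step 5. [col 2: X + D ≡ Z (mod 10)] Z=3 is one option consistent with column 2 (X + D ≡ Z (mod 10), carry-in 1) — take it ⇒ Z=3.
Step 6. [col 2: X + D ≡ Z (mod 10)] column 2: given X=8, Z=3, carry-in 1, and digits 2,3,5,7,8 already taken and all letters distinct, X+D≡Z (mod 10) forces D=4 ⇒ D=4.
Step 7. [col 3: V + C ≡ X (mod 10)] no forcing yet in column 3 (carry-in 1); V=1 is free and consistent — try it ⇒ V=1.
Step 8. [col 3: V + C ≡ X (mod 10)] from column 3 (V=1, X=8, carry-in 1, digits 1,2,3,4,5,7,8 already taken and all letters distinct): C must equal 6 ⇒ C=6.
Step 9. [col 5: H + Y ≡ C (mod 10)] column 5: given Y=5, C=6, carry-in 1, and digits 1,2,3,4,5,6,7,8 already taken and all letters distinct, H+Y≡C (mod 10) forces H=0 ⇒ H=0.
Step 10. [col 6: Z + L ≡ J (mod 10)] from column 6 (Z=3, J=2, carry-in 0, digits 0,1,2,3,4,5,6,7,8 already taken and all letters distinct): L must equal 9, so L=9.

Answer: C=6, D=4, H=0, J=2, L=9, T=7, V=1, X=8, Y=5, Z=3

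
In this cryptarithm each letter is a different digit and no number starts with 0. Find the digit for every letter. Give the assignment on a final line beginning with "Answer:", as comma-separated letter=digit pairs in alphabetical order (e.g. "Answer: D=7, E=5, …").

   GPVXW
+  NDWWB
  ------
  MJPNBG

Step 1. [col 1: W + B ≡ G (mod 10)] B=5 is one option consistent with column 1 (W + B ≡ G (mod 10), carry-in 0) — take it ⇒ B=5.
Step 2. [col 1: W + B ≡ G (mod 10)] several values work for G in column 1 (W + B ≡ G (mod 10), carry-in 0); try G=8, so G=8.
Step 3. [col 1: W + B ≡ G (mod 10)] column 1: given B=5, G=8, carry-in 0, and digits 5,8 already taken and all letters distinct, W+B≡G (mod 10) forces W=3. So W=3.
Step 4. [col 2: X + W ≡ B (mod 10)] column 2 reads X+W+carry(0)=B with W=3, B=5; with digits 3,5,8 already taken and all letters distinct, the only value for X is 2. So X=2.
Step 5. [col 3: V + W ≡ N (mod 10)] several values work for N in column 3 (V + W ≡ N (mod 10), carry-in 0); try N=9 ⇒ N=9.
Step 6. [col 3: V + W ≡ N (mod 10)] in column 3 we have V+W≡N with carry-in 0; given W=3, N=9 and digits 2,3,5,8,9 already taken and all letters distinct, that pins V to 6 ⇒ V=6.
Step 7. [M] adding two 5-digit numbers gives at most 5+1 digits, and here it does — M is that final carry and must be 1 ⇒ M=1.
Step 8. [col 4: P + D ≡ P (mod 10)] from column 4 (nothing yet, carry-in 0, digits 1,2,3,5,6,8,9 already taken and all letters distinct): D must equal 0 ⇒ D=0.
Step 9. [col 4: P + D ≡ P (mod 10)] no forcing yet in column 4 (carry-in 0); P=4 is free and consistent — try it, so P=4.
Step 10. [col 5: G + N ≡ J (mod 10)] in column 5 we have G+N≡J with carry-in 0; given G=8, N=9 and digits 0,1,2,3,4,5,6,8,9 already taken and all letters distinct, that pins J to 7, so J=7.

Answer: B=5, D=0, G=8, J=7, M=1, N=9, P=4, V=6, W=3, X=2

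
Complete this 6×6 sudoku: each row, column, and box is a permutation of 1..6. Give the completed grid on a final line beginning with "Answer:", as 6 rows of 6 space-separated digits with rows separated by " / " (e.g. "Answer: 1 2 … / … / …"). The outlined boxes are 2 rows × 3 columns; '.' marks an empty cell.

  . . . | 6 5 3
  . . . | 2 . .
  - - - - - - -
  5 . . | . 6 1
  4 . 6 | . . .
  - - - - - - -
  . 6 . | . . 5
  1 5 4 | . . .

Step 1. [r6c4∈{3}] nothing but 3 survives at r6c4 ⇒ r6c4=3.
Step 2. [r4c2∈{1,2,3}] across row 4, 1 lands solely at r4c2 ⇒ r4c2=1.
Step 3. [r2c5∈{1,4}] in box 2, 1 fits only at r2c5, so r2c5=1.
Step 4. [r6c5∈{2}] r6c5's peers cover all but 2. So r6c5=2.
Step 5. [r1c1∈{2}] nothing but 2 survives at r1c1 ⇒ r1c1=2.
Step 6. [r5c3∈{2,3}] r5c3 is the only open cell in row 5 admitting 2 ⇒ r5c3=2.
Step 7. [r3c3∈{3}] nothing but 3 survives at r3c3. So r3c3=3.
Step 8. [r2c2∈{3,4}] in col 2, 3 fits only at r2c2 ⇒ r2c2=3.
Step 9. [r3c4∈{4}] r3c4's peers cover all but 4. So r3c4=4.
Step 10. [r4c6∈{2}] nothing but 2 survives at r4c6. So r4c6=2.
Step 11. [r3c2∈{2}] r3c2 is down to just 2. So r3c2=2.
Step 12. [r5c1∈{3}] r5c1 has the single candidate 3 ⇒ r5c1=3.
Step 13. [r2c3∈{5}] r2c3 has the single candidate 5, so r2c3=5.
Step 14. [r4c5∈{3}] nothing but 3 survives at r4c5. So r4c5=3.
Step 15. [r6c6∈{6}] nothing but 6 survives at r6c6, so r6c6=6.
Step 16. [r1c2∈{4}] nothing but 4 survives at r1c2 ⇒ r1c2=4.
Step 17. [r5c5∈{4}] nothing but 4 survives at r5c5. So r5c5=4.
Step 18. [r2c6∈{4}] r2c6 is down to just 4, so r2c6=4.
Step 19. [r4c4∈{5}] r4c4 has the single candidate 5. So r4c4=5.
Step 20. [r2c1∈{6}] nothing but 6 survives at r2c1, so r2c1=6.
Step 21. [r1c3∈{1}] nothing but 1 survives at r1c3. So r1c3=1.
Step 22. [r5c4∈{1}] r5c4's peers cover all but 1. So r5c4=1.

Answer: 2 4 1 6 5 3 / 6 3 5 2 1 4 / 5 2 3 4 6 1 / 4 1 6 5 3 2 / 3 6 2 1 4 5 / 1 5 4 3 2 6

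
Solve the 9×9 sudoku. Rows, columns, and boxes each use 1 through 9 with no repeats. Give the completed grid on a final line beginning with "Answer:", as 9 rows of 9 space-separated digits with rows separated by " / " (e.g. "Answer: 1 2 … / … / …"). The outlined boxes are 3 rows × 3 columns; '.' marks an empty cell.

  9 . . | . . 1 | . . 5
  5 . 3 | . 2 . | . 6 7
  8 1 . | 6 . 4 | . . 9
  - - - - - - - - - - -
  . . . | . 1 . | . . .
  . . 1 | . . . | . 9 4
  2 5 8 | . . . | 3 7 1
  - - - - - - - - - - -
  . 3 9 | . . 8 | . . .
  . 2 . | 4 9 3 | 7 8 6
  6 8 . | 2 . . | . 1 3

Step 1. [r3c7∈{2}] only 2 remains possible at r3c7, so r3c7=2.
Step 2. [r3c3∈{7}] only 7 remains possible at r3c3 ⇒ r3c3=7.
Step 3. [r7c1∈{1,4,7}] box 7 places 7 nowhere but r7c1 ⇒ r7c1=7.
Step 4. [r4c2∈{4,6,7,9}] 9 has one home in col 2: r4c2. So r4c2=9.
Step 5. [r9c3∈{4,5}] across box 7, 4 lands solely at r9c3 ⇒ r9c3=4.
Step 6. [r3c5∈{3,5}] 5 has one home in row 3: r3c5 ⇒ r3c5=5.
Step 7. [r5c6∈{2,5,6,7}] row 5 places 2 nowhere but r5c6, so r5c6=2.
Step 8. [r4c3∈{6}] r4c3's peers cover all but 6. So r4c3=6.
Step 9. [r4c9∈{2,8}] across col 9, 8 lands solely at r4c9. So r4c9=8.
Step 10. [r4c7∈{5}] r4c7's peers cover all but 5, so r4c7=5.
Step 11. [r4c6∈{7}] r4c6 has the single candidate 7 ⇒ r4c6=7.
Step 12. [r4c4∈{3}] nothing but 3 survives at r4c4, so r4c4=3.
Step 13. [r1c5∈{3,7,8}] r1c5 is the only open cell in col 5 admitting 3 ⇒ r1c5=3.
Step 14. [r1c8∈{4}] only 4 remains possible at r1c8 ⇒ r1c8=4.
Step 15. [r6c6∈{6,9}] r6c6 is the only open cell in col 6 admitting 6. So r6c6=6.
Step 16. [r1c7∈{8}] r1c7 is down to just 8. So r1c7=8.
Step 17. [r7c8∈{2,5}] r7c8 is the only open cell in col 8 admitting 5. So r7c8=5.
Step 18. [r2c4∈{8,9}] in row 2, 8 fits only at r2c4, so r2c4=8.
Step 19. [r7c4∈{1}] r7c4 is down to just 1. So r7c4=1.
Step 20. [r4c8∈{2}] r4c8 has the single candidate 2. So r4c8=2.
Step 21. [r9c7∈{9}] r9c7 is down to just 9, so r9c7=9.
Step 22. [r8c1∈{1}] nothing but 1 survives at r8c1 ⇒ r8c1=1.
Step 23. [r7c5∈{6}] r7c5 has the single candidate 6. So r7c5=6.
Step 24. [r5c5∈{8}] r5c5 is down to just 8, so r5c5=8.
Step 25. [r8c3∈{5}] nothing but 5 survives at r8c3. So r8c3=5.
Step 26. [r9c6∈{5}] r9c6's peers cover all but 5 ⇒ r9c6=5.
Step 27. [r1c4∈{7}] r1c4 has the single candidate 7. So r1c4=7.
Step 28. [r5c4∈{5}] r5c4's peers cover all but 5 ⇒ r5c4=5.
Step 29. [r2c2∈{4}] only 4 remains possible at r2c2. So r2c2=4.
Step 30. [r6c5∈{4}] only 4 remains possible at r6c5. So r6c5=4.
Step 31. [r3c8∈{3}] nothing but 3 survives at r3c8, so r3c8=3.
Step 32. [r6c4∈{9}] nothing but 9 survives at r6c4. So r6c4=9.
Step 33. [r5c1∈{3}] only 3 remains possible at r5c1 ⇒ r5c1=3.
Step 34. [r2c6∈{9}] nothing but 9 survives at r2c6, so r2c6=9.
Step 35. [r1c2∈{6}] r1c2's peers cover all but 6, so r1c2=6.
Step 36. [r1c3∈{2}] r1c3 is down to just 2, so r1c3=2.
Step 37. [r5c7∈{6}] nothing but 6 survives at r5c7, so r5c7=6.
Step 38. [r5c2∈{7}] r5c2 is down to just 7. So r5c2=7.
Step 39. [r4c1∈{4}] r4c1 is down to just 4, so r4c1=4.
Step 40. [r9c5∈{7}] nothing but 7 survives at r9c5. So r9c5=7.
Step 41. [r7c9∈{2}] r7c9 is down to just 2, so r7c9=2.
Step 42. [r7c7∈{4}] r7c7 has the single candidate 4. So r7c7=4.
Step 43. [r2c7∈{1}] r2c7's peers cover all but 1, so r2c7=1.

Answer: 9 6 2 7 3 1 8 4 5 / 5 4 3 8 2 9 1 6 7 / 8 1 7 6 5 4 2 3 9 / 4 9 6 3 1 7 5 2 8 / 3 7 1 5 8 2 6 9 4 / 2 5 8 9 4 6 3 7 1 / 7 3 9 1 6 8 4 5 2 / 1 2 5 4 9 3 7 8 6 / 6 8 4 2 7 5 9 1 3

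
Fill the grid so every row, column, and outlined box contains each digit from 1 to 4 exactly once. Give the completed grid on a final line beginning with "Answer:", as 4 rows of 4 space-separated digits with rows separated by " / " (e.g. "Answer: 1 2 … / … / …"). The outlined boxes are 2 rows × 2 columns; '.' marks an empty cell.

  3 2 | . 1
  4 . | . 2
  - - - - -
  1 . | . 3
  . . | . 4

Step 1. [r4c1∈{2}] r4c1's peers cover all but 2, so r4c1=2.
Step 2. [r1c3∈{4}] nothing but 4 survives at r1c3 ⇒ r1c3=4.
Step 3. [r4c2∈{3}] only 3 remains possible at r4c2, so r4c2=3.
Step 4. [r4c3∈{1}] nothing but 1 survives at r4c3, so r4c3=1.
Step 5. [r2c2∈{1}] r2c2 is down to just 1 ⇒ r2c2=1.
Step 6. [r2c3∈{3}] r2c3 is down to just 3 ⇒ r2c3=3.
Step 7. [r3c3∈{2}] r3c3 has the single candidate 2. So r3c3=2.
Step 8. [r3c2∈{4}] r3c2 has the single candidate 4, so r3c2=4.

Answer: 3 2 4 1 / 4 1 3 2 / 1 4 2 3 / 2 3 1 4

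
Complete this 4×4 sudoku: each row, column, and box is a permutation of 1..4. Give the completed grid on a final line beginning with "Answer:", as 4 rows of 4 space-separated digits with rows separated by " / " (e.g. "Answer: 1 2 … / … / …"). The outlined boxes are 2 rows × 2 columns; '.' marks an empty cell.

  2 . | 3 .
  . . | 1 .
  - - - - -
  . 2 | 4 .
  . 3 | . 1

Step 1. [r2c2∈{4}] r2c2's peers cover all but 4. So r2c2=4.
Step 2. [r2c1∈{3}] r2c1 has the single candidate 3. So r2c1=3.
Step 3. [r4c3∈{2}] r4c3 is down to just 2 ⇒ r4c3=2.
Step 4. [r1c4∈{4}] nothing but 4 survives at r1c4 ⇒ r1c4=4.
Step 5. [r3c1∈{1}] only 1 remains possible at r3c1, so r3c1=1.
Step 6. [r3c4∈{3}] r3c4 is down to just 3, so r3c4=3.
Step 7. [r2c4∈{2}] r2c4 is down to just 2, so r2c4=2.
Step 8. [r4c1∈{4}] nothing but 4 survives at r4c1, so r4c1=4.
Step 9. [r1c2∈{1}] r1c2 is down to just 1, so r1c2=1.

Answer: 2 1 3 4 / 3 4 1 2 / 1 2 4 3 / 4 3 2 1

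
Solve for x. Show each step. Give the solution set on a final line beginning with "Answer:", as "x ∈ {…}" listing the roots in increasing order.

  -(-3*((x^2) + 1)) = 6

Step 1. [-(-3*((x^2) + 1)) = 6] leading − — multiply by −1. So neg: -3*((x^2) + 1) = -6.
Step 2. [-3*((x^2) + 1) = -6] leading coefficient -3: divide by -3, so div: (x^2) + 1 = 2.
Step 3. [(x^2) + 1 = 2] +1 is outermost — subtract 1 both sides, so sub: x^2 = 1.
Step 4. [x^2 = 1] √ both sides: 1 ≥ 0 gives two branches, so sqrt: x = 1 or -1.

Answer: x ∈ {-1, 1}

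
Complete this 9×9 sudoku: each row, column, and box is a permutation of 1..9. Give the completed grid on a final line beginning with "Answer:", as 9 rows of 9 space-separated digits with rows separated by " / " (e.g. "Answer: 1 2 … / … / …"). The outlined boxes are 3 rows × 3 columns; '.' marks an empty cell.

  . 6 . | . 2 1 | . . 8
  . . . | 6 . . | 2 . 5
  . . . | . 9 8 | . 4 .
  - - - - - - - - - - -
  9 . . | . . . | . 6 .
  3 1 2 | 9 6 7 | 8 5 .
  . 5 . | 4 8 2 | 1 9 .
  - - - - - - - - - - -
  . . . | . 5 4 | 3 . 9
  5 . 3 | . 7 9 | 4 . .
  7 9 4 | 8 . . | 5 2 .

Step 1. [r2c6∈{3}] nothing but 3 survives at r2c6. So r2c6=3.
Step 2. [r4c7∈{7}] nothing but 7 survives at r4c7. So r4c7=7.
Step 3. [r3c9∈{1,3,6,7}] col 9 places 7 nowhere but r3c9 ⇒ r3c9=7.
Step 4. [r2c8∈{1}] r2c8 has the single candidate 1, so r2c8=1.
Step 5. [r4c4∈{1,3,5}] 3 has one home in col 4: r4c4. So r4c4=3.
Step 6. [r2c2∈{4,7,8}] across col 2, 7 lands solely at r2c2, so r2c2=7.
Step 7. [r4c3∈{8}] nothing but 8 survives at r4c3. So r4c3=8.
Step 8. [r8c9∈{1,6}] in row 8, 6 fits only at r8c9. So r8c9=6.
Step 9. [r8c4∈{1,2}] across row 8, 1 lands solely at r8c4. So r8c4=1.
Step 10. [r8c2∈{2,8}] 2 has one home in row 8: r8c2, so r8c2=2.
Step 11. [r3c4∈{5}] only 5 remains possible at r3c4, so r3c4=5.
Step 12. [r2c1∈{4,8}] row 2 places 8 nowhere but r2c1. So r2c1=8.
Step 13. [r6c1∈{6}] nothing but 6 survives at r6c1 ⇒ r6c1=6.
Step 14. [r7c1∈{1}] nothing but 1 survives at r7c1. So r7c1=1.
Step 15. [r7c2∈{8}] r7c2 is down to just 8 ⇒ r7c2=8.
Step 16. [r4c2∈{4}] r4c2 is down to just 4. So r4c2=4.
Step 17. [r1c3∈{5,9}] in row 1, 5 fits only at r1c3, so r1c3=5.
Step 18. [r7c8∈{7}] r7c8's peers cover all but 7, so r7c8=7.
Step 19. [r6c9∈{3}] nothing but 3 survives at r6c9. So r6c9=3.
Step 20. [r1c8∈{3}] nothing but 3 survives at r1c8. So r1c8=3.
Step 21. [r4c6∈{5}] r4c6 has the single candidate 5. So r4c6=5.
Step 22. [r7c4∈{2}] r7c4's peers cover all but 2, so r7c4=2.
Step 23. [r5c9∈{4}] nothing but 4 survives at r5c9. So r5c9=4.
Step 24. [r6c3∈{7}] nothing but 7 survives at r6c3. So r6c3=7.
Step 25. [r4c5∈{1}] r4c5 has the single candidate 1. So r4c5=1.
Step 26. [r2c3∈{9}] nothing but 9 survives at r2c3, so r2c3=9.
Step 27. [r1c1∈{4}] r1c1 has the single candidate 4 ⇒ r1c1=4.
Step 28. [r3c7∈{6}] r3c7 has the single candidate 6. So r3c7=6.
Step 29. [r3c2∈{3}] only 3 remains possible at r3c2 ⇒ r3c2=3.
Step 30. [r8c8∈{8}] r8c8 is down to just 8, so r8c8=8.
Step 31. [r4c9∈{2}] r4c9's peers cover all but 2, so r4c9=2.
Step 32. [r1c4∈{7}] only 7 remains possible at r1c4 ⇒ r1c4=7.
Step 33. [r1c7∈{9}] r1c7 has the single candidate 9, so r1c7=9.
Step 34. [r2c5∈{4}] r2c5 has the single candidate 4 ⇒ r2c5=4.
Step 35. [r9c9∈{1}] r9c9 has the single candidate 1, so r9c9=1.
Step 36. [r7c3∈{6}] r7c3's peers cover all but 6, so r7c3=6.
Step 37. [r9c5∈{3}] r9c5 has the single candidate 3. So r9c5=3.
Step 38. [r3c3∈{1}] only 1 remains possible at r3c3, so r3c3=1.
Step 39. [r3c1∈{2}] nothing but 2 survives at r3c1. So r3c1=2.
Step 40. [r9c6∈{6}] r9c6's peers cover all but 6. So r9c6=6.

Answer: 4 6 5 7 2 1 9 3 8 / 8 7 9 6 4 3 2 1 5 / 2 3 1 5 9 8 6 4 7 / 9 4 8 3 1 5 7 6 2 / 3 1 2 9 6 7 8 5 4 / 6 5 7 4 8 2 1 9 3 / 1 8 6 2 5 4 3 7 9 / 5 2 3 1 7 9 4 8 6 / 7 9 4 8 3 6 5 2 1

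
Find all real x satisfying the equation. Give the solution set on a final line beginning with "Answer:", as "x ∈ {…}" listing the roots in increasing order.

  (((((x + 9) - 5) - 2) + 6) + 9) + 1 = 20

Step 1. [(((((x + 9) - 5) - 2) + 6) + 9) + 1 = 20] 1 comes off first (subtract 1). So sub: ((((x + 9) - 5) - 2) + 6) + 9 = 19.
Step 2. [((((x + 9) - 5) - 2) + 6) + 9 = 19] peel the +9: subtract 9 from each side, so sub: (((x + 9) - 5) - 2) + 6 = 10.
Step 3. [(((x + 9) - 5) - 2) + 6 = 10] +6 is outermost — subtract 6 both sides. So sub: ((x + 9) - 5) - 2 = 4.
Step 4. [((x + 9) - 5) - 2 = 4] peel the -2: add 2 from each side. So sub: (x + 9) - 5 = 6.
Step 5. [(x + 9) - 5 = 6] add 5: x sits inside (… - 5). So sub: x + 9 = 11.
Step 6. [x + 9 = 11] peel the +9: subtract 9 from each side ⇒ sub: x = 2.

Answer: x ∈ {2}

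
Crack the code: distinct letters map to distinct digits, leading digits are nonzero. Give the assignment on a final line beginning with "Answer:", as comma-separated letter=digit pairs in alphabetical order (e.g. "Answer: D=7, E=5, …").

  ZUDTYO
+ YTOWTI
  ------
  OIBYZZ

Step 1. [col 1: O + I ≡ Z (mod 10)] column 1 (O + I ≡ Z (mod 10), carry-in 0) doesn't pin O yet; pick O=4 and continue, so O=4.
Step 2. [col 1: O + I ≡ Z (mod 10)] column 1 (O + I ≡ Z (mod 10), carry-in 0) doesn't pin Z yet; pick Z=1 and continue. So Z=1.
Step 3. [col 1: O + I ≡ Z (mod 10)] column 1 reads O+I+carry(0)=Z with O=4, Z=1; with digits 1,4 already taken and all letters distinct, the only value for I is 7. So I=7.
Step 4. [col 2: Y + T ≡ Z (mod 10)] several values work for T in column 2 (Y + T ≡ Z (mod 10), carry-in 1); try T=8 ⇒ T=8.
Step 5. [col 2: Y + T ≡ Z (mod 10)] column 2: given T=8, Z=1, carry-in 1, and digits 1,4,7,8 already taken and all letters distinct, Y+T≡Z (mod 10) forces Y=2, so Y=2.
Step 6. [col 3: T + W ≡ Y (mod 10)] in column 3 we have T+W≡Y with carry-in 1; given T=8, Y=2 and digits 1,2,4,7,8 already taken and all letters distinct, that pins W to 3, so W=3.
Step 7. [col 4: D + O ≡ B (mod 10)] column 4 (D + O ≡ B (mod 10), carry-in 1) doesn't pin D yet; pick D=0 and continue ⇒ D=0.
Step 8. [col 4: D + O ≡ B (mod 10)] column 4: given D=0, O=4, carry-in 1, and digits 0,1,2,3,4,7,8 already taken and all letters distinct, D+O≡B (mod 10) forces B=5, so B=5.
Step 9. [col 5: U + T ≡ I (mod 10)] from column 5 (T=8, I=7, carry-in 0, digits 0,1,2,3,4,5,7,8 already taken and all letters distinct): U must equal 9. So U=9.

Answer: B=5, D=0, I=7, O=4, T=8, U=9, W=3, Y=2, Z=1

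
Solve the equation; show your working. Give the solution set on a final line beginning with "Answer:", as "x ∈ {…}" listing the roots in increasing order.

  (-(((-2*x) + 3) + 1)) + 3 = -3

Step 1. [(-(((-2*x) + 3) + 1)) + 3 = -3] +3 is outermost — subtract 3 both sides, so sub: -(((-2*x) + 3) + 1) = -6.
Step 2. [-(((-2*x) + 3) + 1) = -6] leading − — multiply by −1, so neg: ((-2*x) + 3) + 1 = 6.
Step 3. [((-2*x) + 3) + 1 = 6] peel the +1: subtract 1 from each side. So sub: (-2*x) + 3 = 5.
Step 4. [(-2*x) + 3 = 5] the outer +3 inverts by subtracting 3. So sub: -2*x = 2.
Step 5. [-2*x = 2] -2·(inner) — divide through by -2, so div: x = -1.

Answer: x ∈ {-1}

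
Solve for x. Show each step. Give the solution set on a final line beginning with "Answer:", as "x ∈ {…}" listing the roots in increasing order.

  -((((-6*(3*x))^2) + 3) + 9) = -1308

Step 1. [-((((-6*(3*x))^2) + 3) + 9) = -1308] LHS negated; negate both sides ⇒ neg: (((-6*(3*x))^2) + 3) + 9 = 1308.
Step 2. [(((-6*(3*x))^2) + 3) + 9 = 1308] 9 comes off first (subtract 9) ⇒ sub: ((-6*(3*x))^2) + 3 = 1299.
Step 3. [((-6*(3*x))^2) + 3 = 1299] +3 is outermost — subtract 3 both sides, so sub: (-6*(3*x))^2 = 1296.
Step 4. [(-6*(3*x))^2 = 1296] 1296 ≥ 0, LHS is (·)² — take ±√. So sqrt: -6*(3*x) = 36 or -36.
Step 5. [-6*(3*x) = 36 or -36] -6 out front; divide by -6 ⇒ div: 3*x = -6 or 6.
Step 6. [3*x = -6 or 6] LHS = 3·(…); ÷3 both sides ⇒ div: x = -2 or 2.

Answer: x ∈ {-2, 2}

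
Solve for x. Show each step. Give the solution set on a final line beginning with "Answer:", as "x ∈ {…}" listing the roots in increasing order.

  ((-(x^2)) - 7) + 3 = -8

Step 1. [((-(x^2)) - 7) + 3 = -8] peel the +3: subtract 3 from each side, so sub: (-(x^2)) - 7 = -11.
Step 2. [(-(x^2)) - 7 = -11] the outer -7 inverts by adding 7 ⇒ sub: -(x^2) = -4.
Step 3. [-(x^2) = -4] LHS negated; negate both sides, so neg: x^2 = 4.
Step 4. [x^2 = 4] √ both sides: 4 ≥ 0 gives two branches ⇒ sqrt: x = 2 or -2.

Answer: x ∈ {-2, 2}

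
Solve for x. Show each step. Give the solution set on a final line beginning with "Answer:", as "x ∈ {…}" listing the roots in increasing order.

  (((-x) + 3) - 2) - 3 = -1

Step 1. [(((-x) + 3) - 2) - 3 = -1] add 3: x sits inside (… - 3), so sub: ((-x) + 3) - 2 = 2.
Step 2. [((-x) + 3) - 2 = 2] peel the -2: add 2 from each side ⇒ sub: (-x) + 3 = 4.
Step 3. [(-x) + 3 = 4] subtract 3: x sits inside (… + 3). So sub: -x = 1.
Step 4. [-x = 1] flip signs both sides ⇒ neg: x = -1.

Answer: x ∈ {-1}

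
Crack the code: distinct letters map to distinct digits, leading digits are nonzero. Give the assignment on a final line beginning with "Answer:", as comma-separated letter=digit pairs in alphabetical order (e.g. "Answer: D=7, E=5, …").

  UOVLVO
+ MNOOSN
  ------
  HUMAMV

Step 1. [col 1: O + N ≡ V (mod 10)] column 1 (O + N ≡ V (mod 10), carry-in 0) doesn't pin V yet; pick V=3 and continue, so V=3.
Step 2. [col 1: O + N ≡ V (mod 10)] O=8 is one option consistent with column 1 (O + N ≡ V (mod 10), carry-in 0) — take it, so O=8.
Step 3. [col 1: O + N ≡ V (mod 10)] column 1: given O=8, V=3, carry-in 0, and digits 3,8 already taken and all letters distinct, O+N≡V (mod 10) forces N=5 ⇒ N=5.
Step 4. [col 2: V + S ≡ M (mod 10)] S=7 is one option consistent with column 2 (V + S ≡ M (mod 10), carry-in 1) — take it ⇒ S=7.
Step 5. [col 2: V + S ≡ M (mod 10)] column 2: given V=3, S=7, carry-in 1, and digits 3,5,7,8 already taken and all letters distinct, V+S≡M (mod 10) forces M=1. So M=1.
Step 6. [col 3: L + O ≡ A (mod 10)] column 3: given O=8, carry-in 1, and digits 1,3,5,7,8 already taken and all letters distinct, L+O≡A (mod 10) forces L=0 ⇒ L=0.
Step 7. [col 3: L + O ≡ A (mod 10)] in column 3 we have L+O≡A with carry-in 1; given L=0, O=8 and digits 0,1,3,5,7,8 already taken and all letters distinct, that pins A to 9 ⇒ A=9.
Step 8. [col 5: O + N ≡ U (mod 10)] column 5: given O=8, N=5, carry-in 1, and digits 0,1,3,5,7,8,9 already taken and all letters distinct, O+N≡U (mod 10) forces U=4. So U=4.
Step 9. [col 6: U + M ≡ H (mod 10)] column 6: given U=4, M=1, carry-in 1, and digits 0,1,3,4,5,7,8,9 already taken and all letters distinct, U+M≡H (mod 10) forces H=6, so H=6.

Answer: A=9, H=6, L=0, M=1, N=5, O=8, S=7, U=4, V=3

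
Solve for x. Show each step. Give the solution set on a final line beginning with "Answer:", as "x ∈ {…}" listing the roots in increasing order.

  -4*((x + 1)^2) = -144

Step 1. [-4*((x + 1)^2) = -144] -4·(inner) — divide through by -4, so div: (x + 1)^2 = 36.
Step 2. [(x + 1)^2 = 36] √ both sides: 36 ≥ 0 gives two branches, so sqrt: x + 1 = 6 or -6.
Step 3. [x + 1 = 6 or -6] peel the +1: subtract 1 from each side, so sub: x = 5 or -7.

Answer: x ∈ {-7, 5}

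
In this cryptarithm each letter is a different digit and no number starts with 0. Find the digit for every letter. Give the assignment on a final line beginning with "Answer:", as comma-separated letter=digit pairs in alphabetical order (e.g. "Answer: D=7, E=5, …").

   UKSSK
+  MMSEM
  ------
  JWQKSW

Step 1. [col 1: K + M ≡ W (mod 10)] several values work for M in column 1 (K + M ≡ W (mod 10), carry-in 0); try M=5. So M=5.
Step 2. [col 1: K + M ≡ W (mod 10)] column 1 (K + M ≡ W (mod 10), carry-in 0) doesn't pin W yet; pick W=2 and continue ⇒ W=2.
Step 3. [col 1: K + M ≡ W (mod 10)] column 1 reads K+M+carry(0)=W with M=5, W=2; with digits 2,5 already taken and all letters distinct, the only value for K is 7 ⇒ K=7.
Step 4. [J] J is the leading digit of a 6-digit sum of two 5-digit numbers; the final carry is exactly 1. So J=1.
Step 5. [col 2: S + E ≡ S (mod 10)] from column 2 (nothing yet, carry-in 1, digits 1,2,5,7 already taken and all letters distinct): E must equal 9, so E=9.
Step 6. [col 2: S + E ≡ S (mod 10)] several values work for S in column 2 (S + E ≡ S (mod 10), carry-in 1); try S=8 ⇒ S=8.
Step 7. [col 4: K + M ≡ Q (mod 10)] column 4: given K=7, M=5, carry-in 1, and digits 1,2,5,7,8,9 already taken and all letters distinct, K+M≡Q (mod 10) forces Q=3, so Q=3.
Step 8. [col 5: U + M ≡ W (mod 10)] in column 5 we have U+M≡W with carry-in 1; given M=5, W=2 and digits 1,2,3,5,7,8,9 already taken and all letters distinct, that pins U to 6. So U=6.

Answer: E=9, J=1, K=7, M=5, Q=3, S=8, U=6, W=2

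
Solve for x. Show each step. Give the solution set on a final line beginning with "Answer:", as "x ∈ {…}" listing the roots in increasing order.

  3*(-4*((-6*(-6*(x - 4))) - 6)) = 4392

Step 1. [3*(-4*((-6*(-6*(x - 4))) - 6)) = 4392] 3 out front; divide by 3 ⇒ div: -4*((-6*(-6*(x - 4))) - 6) = 1464.
Step 2. [-4*((-6*(-6*(x - 4))) - 6) = 1464] divide by the outer -4 ⇒ div: (-6*(-6*(x - 4))) - 6 = -366.
Step 3. [(-6*(-6*(x - 4))) - 6 = -366] peel the -6: add 6 from each side. So sub: -6*(-6*(x - 4)) = -360.
Step 4. [-6*(-6*(x - 4)) = -360] leading coefficient -6: divide by -6 ⇒ div: -6*(x - 4) = 60.
Step 5. [-6*(x - 4) = 60] -6 out front; divide by -6 ⇒ div: x - 4 = -10.
Step 6. [x - 4 = -10] 4 comes off first (add 4), so sub: x = -6.

Answer: x ∈ {-6}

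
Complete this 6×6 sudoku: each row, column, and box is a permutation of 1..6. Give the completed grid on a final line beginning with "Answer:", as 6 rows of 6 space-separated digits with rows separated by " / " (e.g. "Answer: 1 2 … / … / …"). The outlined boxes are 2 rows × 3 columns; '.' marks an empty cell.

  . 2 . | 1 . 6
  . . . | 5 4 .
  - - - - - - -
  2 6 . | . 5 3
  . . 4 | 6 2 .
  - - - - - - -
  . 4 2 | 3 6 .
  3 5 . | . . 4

Step 1. [r5c1∈{1}] nothing but 1 survives at r5c1. So r5c1=1.
Step 2. [r4c2∈{1,3}] in row 4, 3 fits only at r4c2. So r4c2=3.
Step 3. [r2c3∈{1,3,6}] row 2 places 3 nowhere but r2c3, so r2c3=3.
Step 4. [r4c1∈{5}] r4c1 is down to just 5, so r4c1=5.
Step 5. [r2c6∈{2}] nothing but 2 survives at r2c6, so r2c6=2.
Step 6. [r4c6∈{1}] r4c6 is down to just 1. So r4c6=1.
Step 7. [r6c5∈{1}] r6c5 is down to just 1. So r6c5=1.
Step 8. [r3c3∈{1}] r3c3's peers cover all but 1. So r3c3=1.
Step 9. [r3c4∈{4}] nothing but 4 survives at r3c4. So r3c4=4.
Step 10. [r6c4∈{2}] r6c4 has the single candidate 2 ⇒ r6c4=2.
Step 11. [r1c3∈{5}] nothing but 5 survives at r1c3. So r1c3=5.
Step 12. [r2c1∈{6}] r2c1's peers cover all but 6, so r2c1=6.
Step 13. [r6c3∈{6}] nothing but 6 survives at r6c3 ⇒ r6c3=6.
Step 14. [r1c5∈{3}] r1c5 is down to just 3. So r1c5=3.
Step 15. [r1c1∈{4}] only 4 remains possible at r1c1. So r1c1=4.
Step 16. [r5c6∈{5}] r5c6 is down to just 5 ⇒ r5c6=5.
Step 17. [r2c2∈{1}] r2c2 has the single candidate 1 ⇒ r2c2=1.

Answer: 4 2 5 1 3 6 / 6 1 3 5 4 2 / 2 6 1 4 5 3 / 5 3 4 6 2 1 / 1 4 2 3 6 5 / 3 5 6 2 1 4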